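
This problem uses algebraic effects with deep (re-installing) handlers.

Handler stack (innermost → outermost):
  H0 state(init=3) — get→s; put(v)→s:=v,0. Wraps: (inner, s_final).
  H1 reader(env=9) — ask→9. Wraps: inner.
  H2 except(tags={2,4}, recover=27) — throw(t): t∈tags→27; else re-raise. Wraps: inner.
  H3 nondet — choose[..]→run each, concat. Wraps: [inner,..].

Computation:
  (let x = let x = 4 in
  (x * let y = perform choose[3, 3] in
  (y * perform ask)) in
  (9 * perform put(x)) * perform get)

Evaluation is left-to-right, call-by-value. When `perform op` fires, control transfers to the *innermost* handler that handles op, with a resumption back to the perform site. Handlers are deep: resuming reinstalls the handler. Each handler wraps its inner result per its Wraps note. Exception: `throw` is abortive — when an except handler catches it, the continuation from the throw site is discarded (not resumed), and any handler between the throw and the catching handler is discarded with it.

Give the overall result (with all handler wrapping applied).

Answer: [(0, 108), (0, 108)]

Evaluation trace:
choose[3, 3] @ H3
  branch[0] choose=3:
    ask @ H1 ⇒ 9
    put(108) @ H0 ⇒ s:=108
    get @ H0 ⇒ 108
    H0 returns (0, 108)
    H1 returns (0, 108)
    H2 returns (0, 108)
    H3 returns [(0, 108)]
  branch[1] choose=3:
    ask @ H1 ⇒ 9
    put(108) @ H0 ⇒ s:=108
    get @ H0 ⇒ 108
    H0 returns (0, 108)
    H1 returns (0, 108)
    H2 returns (0, 108)
    H3 returns [(0, 108)]
= [(0, 108), (0, 108)]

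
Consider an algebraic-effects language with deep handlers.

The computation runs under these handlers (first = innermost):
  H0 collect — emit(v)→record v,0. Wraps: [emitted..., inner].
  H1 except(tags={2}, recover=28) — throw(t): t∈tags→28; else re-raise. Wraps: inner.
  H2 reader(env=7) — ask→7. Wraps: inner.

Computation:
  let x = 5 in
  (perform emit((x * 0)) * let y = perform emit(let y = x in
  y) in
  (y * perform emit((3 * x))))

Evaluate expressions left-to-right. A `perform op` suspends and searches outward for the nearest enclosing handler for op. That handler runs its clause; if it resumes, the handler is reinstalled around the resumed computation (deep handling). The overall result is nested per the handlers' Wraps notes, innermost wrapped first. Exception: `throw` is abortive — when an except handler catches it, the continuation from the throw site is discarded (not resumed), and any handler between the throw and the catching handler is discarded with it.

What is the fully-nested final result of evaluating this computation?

Answer: [0, 5, 15, 0]

Step-by-step:
emit(0) @ H0 ⇒ out+=0
emit(5) @ H0 ⇒ out+=5
emit(15) @ H0 ⇒ out+=15
H0 returns [0, 5, 15, 0]
H1 returns [0, 5, 15, 0]
H2 returns [0, 5, 15, 0]
= [0, 5, 15, 0]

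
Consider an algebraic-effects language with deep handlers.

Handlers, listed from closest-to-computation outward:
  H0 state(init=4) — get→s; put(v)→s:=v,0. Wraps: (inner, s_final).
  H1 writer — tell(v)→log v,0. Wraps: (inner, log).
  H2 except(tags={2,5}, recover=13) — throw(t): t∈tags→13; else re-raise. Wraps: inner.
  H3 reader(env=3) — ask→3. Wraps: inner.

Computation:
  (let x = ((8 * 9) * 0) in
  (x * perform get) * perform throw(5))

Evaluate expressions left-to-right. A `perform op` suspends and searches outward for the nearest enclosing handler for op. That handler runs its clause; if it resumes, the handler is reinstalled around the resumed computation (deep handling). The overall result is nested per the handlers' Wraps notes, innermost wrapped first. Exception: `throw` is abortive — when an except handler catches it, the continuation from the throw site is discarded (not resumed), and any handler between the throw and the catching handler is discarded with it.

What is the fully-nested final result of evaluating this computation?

Working:
get @ H0 ⇒ 4
throw(5) @ H2 caught ⇒ 13
H3 returns 13
= 13

Answer: 13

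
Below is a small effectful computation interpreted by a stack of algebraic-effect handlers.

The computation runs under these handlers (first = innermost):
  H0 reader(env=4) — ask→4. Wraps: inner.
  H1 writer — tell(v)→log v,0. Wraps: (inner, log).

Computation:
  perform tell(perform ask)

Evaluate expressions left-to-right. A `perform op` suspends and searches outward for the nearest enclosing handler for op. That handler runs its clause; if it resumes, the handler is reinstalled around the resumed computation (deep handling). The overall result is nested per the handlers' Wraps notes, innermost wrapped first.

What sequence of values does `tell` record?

Answer: (4)

Step-by-step:
ask @ H0 ⇒ 4
tell(4) @ H1 ⇒ log+=4
H0 returns 0
H1 returns (0, (4))
= (0, (4))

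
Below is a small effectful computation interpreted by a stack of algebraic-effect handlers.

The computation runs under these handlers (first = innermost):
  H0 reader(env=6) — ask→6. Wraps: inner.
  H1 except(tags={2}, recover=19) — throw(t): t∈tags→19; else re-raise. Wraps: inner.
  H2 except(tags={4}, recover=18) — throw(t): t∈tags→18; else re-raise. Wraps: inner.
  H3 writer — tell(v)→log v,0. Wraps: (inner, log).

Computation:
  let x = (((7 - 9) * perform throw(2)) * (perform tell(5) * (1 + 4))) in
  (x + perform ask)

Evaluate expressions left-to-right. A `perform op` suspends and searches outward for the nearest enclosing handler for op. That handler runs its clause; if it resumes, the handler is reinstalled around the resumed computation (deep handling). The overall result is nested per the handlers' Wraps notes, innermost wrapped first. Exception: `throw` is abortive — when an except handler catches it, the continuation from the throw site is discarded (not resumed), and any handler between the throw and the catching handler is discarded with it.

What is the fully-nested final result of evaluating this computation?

Working:
throw(2) @ H1 caught ⇒ 19
H2 returns 19
H3 returns (19, ())
= (19, ())

Answer: (19, ())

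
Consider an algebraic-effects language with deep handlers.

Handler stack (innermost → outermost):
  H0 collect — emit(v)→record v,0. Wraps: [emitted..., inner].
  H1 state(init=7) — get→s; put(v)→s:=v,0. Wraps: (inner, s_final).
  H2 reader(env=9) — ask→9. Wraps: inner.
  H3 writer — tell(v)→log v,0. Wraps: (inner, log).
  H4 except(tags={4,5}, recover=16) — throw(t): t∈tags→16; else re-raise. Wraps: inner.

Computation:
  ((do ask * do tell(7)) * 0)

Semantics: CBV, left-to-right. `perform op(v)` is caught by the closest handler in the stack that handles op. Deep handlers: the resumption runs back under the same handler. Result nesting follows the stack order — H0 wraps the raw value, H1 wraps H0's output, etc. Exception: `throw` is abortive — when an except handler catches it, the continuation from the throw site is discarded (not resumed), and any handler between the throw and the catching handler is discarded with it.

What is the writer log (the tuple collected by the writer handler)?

Answer: (7)

Step-by-step:
ask @ H2 ⇒ 9
tell(7) @ H3 ⇒ log+=7
H0 returns [0]
H1 returns ([0], 7)
H2 returns ([0], 7)
H3 returns (([0], 7), (7))
H4 returns (([0], 7), (7))
= (([0], 7), (7))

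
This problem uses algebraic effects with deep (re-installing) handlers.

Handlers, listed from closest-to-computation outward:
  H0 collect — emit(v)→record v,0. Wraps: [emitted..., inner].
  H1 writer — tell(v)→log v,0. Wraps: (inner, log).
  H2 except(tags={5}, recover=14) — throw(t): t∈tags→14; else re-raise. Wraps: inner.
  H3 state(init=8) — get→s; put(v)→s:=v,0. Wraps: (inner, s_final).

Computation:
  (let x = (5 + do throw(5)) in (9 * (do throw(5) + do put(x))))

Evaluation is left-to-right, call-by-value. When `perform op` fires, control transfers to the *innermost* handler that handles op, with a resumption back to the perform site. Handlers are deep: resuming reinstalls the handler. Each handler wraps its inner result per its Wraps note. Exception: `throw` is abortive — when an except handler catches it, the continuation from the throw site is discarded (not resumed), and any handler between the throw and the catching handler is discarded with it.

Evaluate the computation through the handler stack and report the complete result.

Answer: (14, 8)

Working:
throw(5) @ H2 caught ⇒ 14
H3 returns (14, 8)
= (14, 8)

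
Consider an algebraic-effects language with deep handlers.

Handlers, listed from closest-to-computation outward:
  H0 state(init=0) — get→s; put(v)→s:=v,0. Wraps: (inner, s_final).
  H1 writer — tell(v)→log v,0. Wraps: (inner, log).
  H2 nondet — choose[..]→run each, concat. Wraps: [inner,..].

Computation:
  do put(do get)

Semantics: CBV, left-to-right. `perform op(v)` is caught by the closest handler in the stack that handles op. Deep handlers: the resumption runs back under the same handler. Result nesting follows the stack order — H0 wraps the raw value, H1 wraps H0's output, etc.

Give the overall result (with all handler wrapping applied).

Answer: [((0, 0), ())]

Evaluation trace:
get @ H0 ⇒ 0
put(0) @ H0 ⇒ s:=0
H0 returns (0, 0)
H1 returns ((0, 0), ())
H2 returns [((0, 0), ())]
= [((0, 0), ())]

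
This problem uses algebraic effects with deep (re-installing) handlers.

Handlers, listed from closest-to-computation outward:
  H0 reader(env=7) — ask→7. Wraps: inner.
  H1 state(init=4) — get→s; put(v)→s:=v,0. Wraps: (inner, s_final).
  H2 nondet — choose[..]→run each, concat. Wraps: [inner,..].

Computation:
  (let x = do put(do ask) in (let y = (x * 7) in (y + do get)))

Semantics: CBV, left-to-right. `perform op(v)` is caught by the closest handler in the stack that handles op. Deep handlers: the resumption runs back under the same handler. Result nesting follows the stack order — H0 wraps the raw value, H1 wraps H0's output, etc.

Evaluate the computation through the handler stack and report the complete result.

Answer: [(7, 7)]

Evaluation trace:
ask @ H0 ⇒ 7
put(7) @ H1 ⇒ s:=7
get @ H1 ⇒ 7
H0 returns 7
H1 returns (7, 7)
H2 returns [(7, 7)]
= [(7, 7)]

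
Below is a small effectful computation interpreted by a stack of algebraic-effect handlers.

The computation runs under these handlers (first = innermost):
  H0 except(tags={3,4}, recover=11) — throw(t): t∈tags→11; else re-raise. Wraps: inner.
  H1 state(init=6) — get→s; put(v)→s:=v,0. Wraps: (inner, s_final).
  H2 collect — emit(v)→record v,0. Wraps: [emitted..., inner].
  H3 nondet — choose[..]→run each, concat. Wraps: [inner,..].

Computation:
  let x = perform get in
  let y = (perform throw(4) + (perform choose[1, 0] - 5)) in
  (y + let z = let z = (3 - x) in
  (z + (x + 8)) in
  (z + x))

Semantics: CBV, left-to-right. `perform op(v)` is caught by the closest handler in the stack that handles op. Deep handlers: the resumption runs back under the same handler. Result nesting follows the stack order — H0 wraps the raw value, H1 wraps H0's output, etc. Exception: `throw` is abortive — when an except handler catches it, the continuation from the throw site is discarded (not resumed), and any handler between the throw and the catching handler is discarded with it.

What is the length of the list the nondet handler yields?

Working:
get @ H1 ⇒ 6
throw(4) @ H0 caught ⇒ 11
H1 returns (11, 6)
H2 returns [(11, 6)]
H3 returns [[(11, 6)]]
= [[(11, 6)]]

Answer: 1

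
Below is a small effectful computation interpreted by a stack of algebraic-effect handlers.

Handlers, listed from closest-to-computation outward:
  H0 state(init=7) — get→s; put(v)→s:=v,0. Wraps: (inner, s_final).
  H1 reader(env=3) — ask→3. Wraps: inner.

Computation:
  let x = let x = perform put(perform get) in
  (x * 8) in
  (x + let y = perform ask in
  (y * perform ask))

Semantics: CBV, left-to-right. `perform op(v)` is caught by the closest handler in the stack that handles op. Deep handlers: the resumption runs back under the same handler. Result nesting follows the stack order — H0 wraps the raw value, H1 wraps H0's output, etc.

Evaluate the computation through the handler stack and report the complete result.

Answer: (9, 7)

Working:
get @ H0 ⇒ 7
put(7) @ H0 ⇒ s:=7
ask @ H1 ⇒ 3
ask @ H1 ⇒ 3
H0 returns (9, 7)
H1 returns (9, 7)
= (9, 7)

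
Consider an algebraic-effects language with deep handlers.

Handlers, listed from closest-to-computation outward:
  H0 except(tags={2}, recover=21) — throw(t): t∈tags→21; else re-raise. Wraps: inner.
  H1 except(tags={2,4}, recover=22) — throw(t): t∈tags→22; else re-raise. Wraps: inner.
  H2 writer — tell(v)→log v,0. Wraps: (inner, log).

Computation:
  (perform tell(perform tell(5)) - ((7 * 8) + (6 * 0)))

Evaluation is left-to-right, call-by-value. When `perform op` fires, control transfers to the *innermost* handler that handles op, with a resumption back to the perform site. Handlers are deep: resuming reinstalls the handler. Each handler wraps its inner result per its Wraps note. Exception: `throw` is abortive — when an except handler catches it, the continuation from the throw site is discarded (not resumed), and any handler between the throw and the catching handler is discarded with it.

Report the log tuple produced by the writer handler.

Evaluation trace:
tell(5) @ H2 ⇒ log+=5
tell(0) @ H2 ⇒ log+=0
H0 returns -56
H1 returns -56
H2 returns (-56, (5, 0))
= (-56, (5, 0))

Answer: (5, 0)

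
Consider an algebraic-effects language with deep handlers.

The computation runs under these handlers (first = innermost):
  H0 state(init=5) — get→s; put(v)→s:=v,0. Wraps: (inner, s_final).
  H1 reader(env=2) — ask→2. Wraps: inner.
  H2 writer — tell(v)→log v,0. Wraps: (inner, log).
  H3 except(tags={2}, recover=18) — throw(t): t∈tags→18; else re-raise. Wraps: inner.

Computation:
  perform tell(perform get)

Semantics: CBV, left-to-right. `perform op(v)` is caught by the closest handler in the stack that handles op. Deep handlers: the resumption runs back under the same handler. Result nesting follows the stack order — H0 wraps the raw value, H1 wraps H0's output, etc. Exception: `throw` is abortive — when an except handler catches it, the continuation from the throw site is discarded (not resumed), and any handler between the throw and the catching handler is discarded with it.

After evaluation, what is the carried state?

Step-by-step:
get @ H0 ⇒ 5
tell(5) @ H2 ⇒ log+=5
H0 returns (0, 5)
H1 returns (0, 5)
H2 returns ((0, 5), (5))
H3 returns ((0, 5), (5))
= ((0, 5), (5))

Answer: 5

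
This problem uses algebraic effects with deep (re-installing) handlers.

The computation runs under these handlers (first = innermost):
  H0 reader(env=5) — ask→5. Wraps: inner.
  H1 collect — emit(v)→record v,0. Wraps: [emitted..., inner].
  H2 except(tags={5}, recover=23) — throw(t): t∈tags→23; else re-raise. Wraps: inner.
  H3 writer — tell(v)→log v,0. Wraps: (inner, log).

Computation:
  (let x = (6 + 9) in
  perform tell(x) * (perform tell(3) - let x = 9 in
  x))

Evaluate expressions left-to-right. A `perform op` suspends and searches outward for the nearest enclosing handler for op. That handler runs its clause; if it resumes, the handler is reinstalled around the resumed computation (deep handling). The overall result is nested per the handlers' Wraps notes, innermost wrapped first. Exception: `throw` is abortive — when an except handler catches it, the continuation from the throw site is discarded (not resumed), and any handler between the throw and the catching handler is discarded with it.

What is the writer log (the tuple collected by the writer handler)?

Evaluation trace:
tell(15) @ H3 ⇒ log+=15
tell(3) @ H3 ⇒ log+=3
H0 returns 0
H1 returns [0]
H2 returns [0]
H3 returns ([0], (15, 3))
= ([0], (15, 3))

Answer: (15, 3)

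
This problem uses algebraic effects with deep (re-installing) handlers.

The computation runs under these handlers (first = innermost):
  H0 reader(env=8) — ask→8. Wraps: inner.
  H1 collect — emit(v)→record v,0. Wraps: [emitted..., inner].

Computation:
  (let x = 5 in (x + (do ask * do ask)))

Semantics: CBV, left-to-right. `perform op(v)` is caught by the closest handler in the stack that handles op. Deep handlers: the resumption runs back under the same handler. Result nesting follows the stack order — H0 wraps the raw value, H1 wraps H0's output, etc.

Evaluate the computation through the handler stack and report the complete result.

Working:
ask @ H0 ⇒ 8
ask @ H0 ⇒ 8
H0 returns 69
H1 returns [69]
= [69]

Answer: [69]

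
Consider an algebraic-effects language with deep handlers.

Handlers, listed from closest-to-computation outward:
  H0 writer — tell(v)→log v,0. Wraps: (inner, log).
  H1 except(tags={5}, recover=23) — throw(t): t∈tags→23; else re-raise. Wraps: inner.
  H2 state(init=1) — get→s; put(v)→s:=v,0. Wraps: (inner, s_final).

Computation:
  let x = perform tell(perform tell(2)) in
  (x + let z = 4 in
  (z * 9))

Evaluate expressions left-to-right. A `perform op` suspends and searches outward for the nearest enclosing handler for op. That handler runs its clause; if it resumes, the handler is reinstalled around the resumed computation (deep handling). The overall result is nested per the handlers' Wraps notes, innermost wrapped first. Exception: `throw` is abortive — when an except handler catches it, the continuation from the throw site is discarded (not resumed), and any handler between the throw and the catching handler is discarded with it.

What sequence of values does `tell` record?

Answer: (2, 0)

Evaluation trace:
tell(2) @ H0 ⇒ log+=2
tell(0) @ H0 ⇒ log+=0
H0 returns (36, (2, 0))
H1 returns (36, (2, 0))
H2 returns ((36, (2, 0)), 1)
= ((36, (2, 0)), 1)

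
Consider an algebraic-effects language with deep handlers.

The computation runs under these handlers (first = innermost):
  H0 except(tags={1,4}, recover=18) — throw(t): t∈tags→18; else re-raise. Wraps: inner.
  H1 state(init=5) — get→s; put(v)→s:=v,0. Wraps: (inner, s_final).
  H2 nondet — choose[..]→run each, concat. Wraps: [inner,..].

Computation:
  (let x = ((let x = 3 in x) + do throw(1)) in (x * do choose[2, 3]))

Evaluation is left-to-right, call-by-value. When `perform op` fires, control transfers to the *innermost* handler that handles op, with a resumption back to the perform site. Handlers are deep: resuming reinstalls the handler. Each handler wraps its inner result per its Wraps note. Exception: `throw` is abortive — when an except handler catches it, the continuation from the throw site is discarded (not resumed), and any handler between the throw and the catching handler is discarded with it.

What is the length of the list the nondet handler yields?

Answer: 1

Evaluation trace:
throw(1) @ H0 caught ⇒ 18
H1 returns (18, 5)
H2 returns [(18, 5)]
= [(18, 5)]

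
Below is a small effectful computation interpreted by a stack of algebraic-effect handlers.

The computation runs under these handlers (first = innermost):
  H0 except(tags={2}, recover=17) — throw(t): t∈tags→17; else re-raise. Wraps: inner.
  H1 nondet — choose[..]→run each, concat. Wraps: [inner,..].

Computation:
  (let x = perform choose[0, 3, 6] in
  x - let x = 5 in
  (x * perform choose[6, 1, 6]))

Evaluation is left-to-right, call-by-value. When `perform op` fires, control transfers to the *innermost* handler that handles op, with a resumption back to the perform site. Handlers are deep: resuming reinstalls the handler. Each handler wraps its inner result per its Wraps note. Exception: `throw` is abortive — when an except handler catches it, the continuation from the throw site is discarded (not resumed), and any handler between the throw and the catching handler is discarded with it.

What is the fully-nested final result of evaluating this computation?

Step-by-step:
choose[0, 3, 6] @ H1
  branch[0] choose=0:
    choose[6, 1, 6] @ H1
      branch[0] choose=6:
        H0 returns -30
        H1 returns [-30]
      branch[1] choose=1:
        H0 returns -5
        H1 returns [-5]
      branch[2] choose=6:
        H0 returns -30
        H1 returns [-30]
  branch[1] choose=3:
    choose[6, 1, 6] @ H1
      branch[0] choose=6:
        H0 returns -27
        H1 returns [-27]
      branch[1] choose=1:
        H0 returns -2
        H1 returns [-2]
      branch[2] choose=6:
        H0 returns -27
        H1 returns [-27]
  branch[2] choose=6:
    choose[6, 1, 6] @ H1
      branch[0] choose=6:
        H0 returns -24
        H1 returns [-24]
      branch[1] choose=1:
        H0 returns 1
        H1 returns [1]
      branch[2] choose=6:
        H0 returns -24
        H1 returns [-24]
= [-30, -5, -30, -27, -2, -27, -24, 1, -24]

Answer: [-30, -5, -30, -27, -2, -27, -24, 1, -24]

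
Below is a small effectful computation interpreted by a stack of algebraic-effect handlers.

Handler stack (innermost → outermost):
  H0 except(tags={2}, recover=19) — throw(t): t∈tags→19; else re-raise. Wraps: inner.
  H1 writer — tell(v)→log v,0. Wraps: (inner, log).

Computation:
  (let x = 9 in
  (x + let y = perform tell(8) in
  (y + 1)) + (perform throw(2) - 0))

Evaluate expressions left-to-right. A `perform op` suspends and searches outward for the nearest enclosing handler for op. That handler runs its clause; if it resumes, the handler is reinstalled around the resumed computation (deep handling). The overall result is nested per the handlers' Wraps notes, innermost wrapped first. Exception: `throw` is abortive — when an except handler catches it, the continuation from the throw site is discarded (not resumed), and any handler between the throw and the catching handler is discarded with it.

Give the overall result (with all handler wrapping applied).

Answer: (19, (8))

Evaluation trace:
tell(8) @ H1 ⇒ log+=8
throw(2) @ H0 caught ⇒ 19
H1 returns (19, (8))
= (19, (8))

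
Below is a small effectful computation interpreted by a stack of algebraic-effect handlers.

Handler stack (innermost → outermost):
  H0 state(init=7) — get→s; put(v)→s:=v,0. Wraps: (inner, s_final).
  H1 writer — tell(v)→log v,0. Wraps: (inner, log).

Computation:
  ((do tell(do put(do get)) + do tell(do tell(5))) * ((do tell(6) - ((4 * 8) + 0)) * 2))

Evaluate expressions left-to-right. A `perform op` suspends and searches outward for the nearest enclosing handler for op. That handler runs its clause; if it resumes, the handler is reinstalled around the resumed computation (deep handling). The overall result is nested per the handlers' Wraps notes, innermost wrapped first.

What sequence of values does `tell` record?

Answer: (0, 5, 0, 6)

Evaluation trace:
get @ H0 ⇒ 7
put(7) @ H0 ⇒ s:=7
tell(0) @ H1 ⇒ log+=0
tell(5) @ H1 ⇒ log+=5
tell(0) @ H1 ⇒ log+=0
tell(6) @ H1 ⇒ log+=6
H0 returns (0, 7)
H1 returns ((0, 7), (0, 5, 0, 6))
= ((0, 7), (0, 5, 0, 6))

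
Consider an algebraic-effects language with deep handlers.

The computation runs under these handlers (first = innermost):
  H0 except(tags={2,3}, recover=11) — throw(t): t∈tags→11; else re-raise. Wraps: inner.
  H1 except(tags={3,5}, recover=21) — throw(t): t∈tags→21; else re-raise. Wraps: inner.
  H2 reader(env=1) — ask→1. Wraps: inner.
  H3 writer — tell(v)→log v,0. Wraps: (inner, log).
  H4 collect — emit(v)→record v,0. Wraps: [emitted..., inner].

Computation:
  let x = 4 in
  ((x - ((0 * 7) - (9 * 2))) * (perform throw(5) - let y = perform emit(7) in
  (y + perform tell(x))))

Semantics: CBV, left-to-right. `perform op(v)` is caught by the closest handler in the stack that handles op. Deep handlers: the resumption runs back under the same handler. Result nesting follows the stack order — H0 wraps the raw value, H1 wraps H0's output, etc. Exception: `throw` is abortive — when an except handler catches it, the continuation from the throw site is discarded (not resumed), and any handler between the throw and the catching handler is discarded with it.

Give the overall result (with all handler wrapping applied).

Answer: [(21, ())]

Working:
throw(5) @ H0 re-raised
throw(5) @ H1 caught ⇒ 21
H2 returns 21
H3 returns (21, ())
H4 returns [(21, ())]
= [(21, ())]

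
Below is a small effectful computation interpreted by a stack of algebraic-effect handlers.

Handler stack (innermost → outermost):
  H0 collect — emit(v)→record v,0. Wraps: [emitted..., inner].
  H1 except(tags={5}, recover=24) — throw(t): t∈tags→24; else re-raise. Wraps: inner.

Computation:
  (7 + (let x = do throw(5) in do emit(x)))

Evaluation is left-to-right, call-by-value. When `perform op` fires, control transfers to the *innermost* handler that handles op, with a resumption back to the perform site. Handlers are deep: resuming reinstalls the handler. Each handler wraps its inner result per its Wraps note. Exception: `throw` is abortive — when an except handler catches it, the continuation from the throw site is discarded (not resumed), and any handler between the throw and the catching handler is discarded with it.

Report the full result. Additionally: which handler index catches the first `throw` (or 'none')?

Answer: 24 ; first throw caught by: H1

Step-by-step:
throw(5) @ H1 caught ⇒ 24
= 24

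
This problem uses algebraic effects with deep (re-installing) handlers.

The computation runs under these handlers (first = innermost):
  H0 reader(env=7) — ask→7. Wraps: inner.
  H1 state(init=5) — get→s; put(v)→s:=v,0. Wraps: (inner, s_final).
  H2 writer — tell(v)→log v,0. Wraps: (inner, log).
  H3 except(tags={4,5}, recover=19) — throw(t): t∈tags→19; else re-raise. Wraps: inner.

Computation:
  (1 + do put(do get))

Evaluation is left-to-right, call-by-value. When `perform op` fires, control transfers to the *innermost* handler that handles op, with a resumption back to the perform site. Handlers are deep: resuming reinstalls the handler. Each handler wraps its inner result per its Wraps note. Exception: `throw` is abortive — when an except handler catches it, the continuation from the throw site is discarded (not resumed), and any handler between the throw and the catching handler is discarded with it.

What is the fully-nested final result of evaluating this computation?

Answer: ((1, 5), ())

Working:
get @ H1 ⇒ 5
put(5) @ H1 ⇒ s:=5
H0 returns 1
H1 returns (1, 5)
H2 returns ((1, 5), ())
H3 returns ((1, 5), ())
= ((1, 5), ())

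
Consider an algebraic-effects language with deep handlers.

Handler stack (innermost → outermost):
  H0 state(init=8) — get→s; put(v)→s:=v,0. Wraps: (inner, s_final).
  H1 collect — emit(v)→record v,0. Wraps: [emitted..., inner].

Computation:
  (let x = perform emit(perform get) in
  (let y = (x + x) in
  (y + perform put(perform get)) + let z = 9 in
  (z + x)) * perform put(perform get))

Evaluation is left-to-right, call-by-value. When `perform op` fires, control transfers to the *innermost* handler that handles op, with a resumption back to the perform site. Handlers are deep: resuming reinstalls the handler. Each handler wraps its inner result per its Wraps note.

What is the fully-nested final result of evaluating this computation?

Working:
get @ H0 ⇒ 8
emit(8) @ H1 ⇒ out+=8
get @ H0 ⇒ 8
put(8) @ H0 ⇒ s:=8
get @ H0 ⇒ 8
put(8) @ H0 ⇒ s:=8
H0 returns (0, 8)
H1 returns [8, (0, 8)]
= [8, (0, 8)]

Answer: [8, (0, 8)]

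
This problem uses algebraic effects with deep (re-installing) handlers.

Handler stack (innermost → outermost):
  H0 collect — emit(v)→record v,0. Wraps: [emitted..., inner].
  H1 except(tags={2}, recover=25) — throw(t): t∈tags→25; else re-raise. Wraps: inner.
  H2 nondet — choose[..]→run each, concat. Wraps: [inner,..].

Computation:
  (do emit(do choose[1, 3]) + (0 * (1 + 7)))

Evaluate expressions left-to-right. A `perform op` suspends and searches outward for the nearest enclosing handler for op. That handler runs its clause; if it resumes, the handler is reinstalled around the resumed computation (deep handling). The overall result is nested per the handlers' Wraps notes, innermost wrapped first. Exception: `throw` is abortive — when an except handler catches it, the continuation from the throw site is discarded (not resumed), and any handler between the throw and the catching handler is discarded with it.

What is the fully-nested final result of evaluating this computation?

Working:
choose[1, 3] @ H2
  branch[0] choose=1:
    emit(1) @ H0 ⇒ out+=1
    H0 returns [1, 0]
    H1 returns [1, 0]
    H2 returns [[1, 0]]
  branch[1] choose=3:
    emit(3) @ H0 ⇒ out+=3
    H0 returns [3, 0]
    H1 returns [3, 0]
    H2 returns [[3, 0]]
= [[1, 0], [3, 0]]

Answer: [[1, 0], [3, 0]]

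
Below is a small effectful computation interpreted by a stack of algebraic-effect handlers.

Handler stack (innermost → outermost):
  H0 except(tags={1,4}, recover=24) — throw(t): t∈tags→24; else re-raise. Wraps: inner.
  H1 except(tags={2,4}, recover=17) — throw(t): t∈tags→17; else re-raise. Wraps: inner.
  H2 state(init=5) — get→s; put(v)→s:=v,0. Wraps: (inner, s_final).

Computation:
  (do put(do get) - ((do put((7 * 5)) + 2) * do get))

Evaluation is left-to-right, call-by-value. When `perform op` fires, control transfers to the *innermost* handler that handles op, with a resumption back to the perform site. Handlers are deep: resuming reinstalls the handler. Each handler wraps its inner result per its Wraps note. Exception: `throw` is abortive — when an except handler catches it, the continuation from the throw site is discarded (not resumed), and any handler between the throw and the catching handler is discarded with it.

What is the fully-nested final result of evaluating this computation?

Step-by-step:
get @ H2 ⇒ 5
put(5) @ H2 ⇒ s:=5
put(35) @ H2 ⇒ s:=35
get @ H2 ⇒ 35
H0 returns -70
H1 returns -70
H2 returns (-70, 35)
= (-70, 35)

Answer: (-70, 35)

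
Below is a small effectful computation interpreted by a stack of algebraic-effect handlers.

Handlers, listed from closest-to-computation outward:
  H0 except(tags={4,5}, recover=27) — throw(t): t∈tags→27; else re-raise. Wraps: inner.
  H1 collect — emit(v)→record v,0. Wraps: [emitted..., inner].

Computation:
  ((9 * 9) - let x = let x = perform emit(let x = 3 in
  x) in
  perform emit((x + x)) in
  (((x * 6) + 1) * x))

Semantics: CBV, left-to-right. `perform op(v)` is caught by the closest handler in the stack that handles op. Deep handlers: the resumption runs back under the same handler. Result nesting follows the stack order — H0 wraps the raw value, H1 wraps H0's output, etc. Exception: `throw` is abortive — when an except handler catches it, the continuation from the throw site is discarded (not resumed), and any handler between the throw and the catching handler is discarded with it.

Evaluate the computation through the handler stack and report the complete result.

Evaluation trace:
emit(3) @ H1 ⇒ out+=3
emit(0) @ H1 ⇒ out+=0
H0 returns 81
H1 returns [3, 0, 81]
= [3, 0, 81]

Answer: [3, 0, 81]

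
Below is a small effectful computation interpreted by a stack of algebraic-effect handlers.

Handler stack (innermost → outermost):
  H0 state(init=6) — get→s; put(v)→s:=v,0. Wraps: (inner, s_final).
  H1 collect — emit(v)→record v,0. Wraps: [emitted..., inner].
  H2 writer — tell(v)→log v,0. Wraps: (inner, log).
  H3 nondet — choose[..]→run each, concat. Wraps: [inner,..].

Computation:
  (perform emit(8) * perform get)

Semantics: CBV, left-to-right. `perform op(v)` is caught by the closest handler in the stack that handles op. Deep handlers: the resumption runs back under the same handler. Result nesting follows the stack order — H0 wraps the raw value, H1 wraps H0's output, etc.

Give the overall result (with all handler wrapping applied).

Answer: [([8, (0, 6)], ())]

Working:
emit(8) @ H1 ⇒ out+=8
get @ H0 ⇒ 6
H0 returns (0, 6)
H1 returns [8, (0, 6)]
H2 returns ([8, (0, 6)], ())
H3 returns [([8, (0, 6)], ())]
= [([8, (0, 6)], ())]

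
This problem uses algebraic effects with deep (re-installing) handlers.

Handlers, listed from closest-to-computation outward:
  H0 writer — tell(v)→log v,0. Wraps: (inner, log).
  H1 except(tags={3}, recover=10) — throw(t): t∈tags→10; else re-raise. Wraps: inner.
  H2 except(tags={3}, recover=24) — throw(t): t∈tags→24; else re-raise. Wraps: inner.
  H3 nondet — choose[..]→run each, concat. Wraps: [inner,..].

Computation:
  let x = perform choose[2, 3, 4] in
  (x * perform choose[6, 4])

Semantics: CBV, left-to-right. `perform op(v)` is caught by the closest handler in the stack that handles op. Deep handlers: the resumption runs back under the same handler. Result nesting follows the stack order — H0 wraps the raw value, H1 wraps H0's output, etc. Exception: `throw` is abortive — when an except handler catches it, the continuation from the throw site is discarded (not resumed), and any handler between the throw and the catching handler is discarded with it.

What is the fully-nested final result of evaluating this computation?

Working:
choose[2, 3, 4] @ H3
  branch[0] choose=2:
    choose[6, 4] @ H3
      branch[0] choose=6:
        H0 returns (12, ())
        H1 returns (12, ())
        H2 returns (12, ())
        H3 returns [(12, ())]
      branch[1] choose=4:
        H0 returns (8, ())
        H1 returns (8, ())
        H2 returns (8, ())
        H3 returns [(8, ())]
  branch[1] choose=3:
    choose[6, 4] @ H3
      branch[0] choose=6:
        H0 returns (18, ())
        H1 returns (18, ())
        H2 returns (18, ())
        H3 returns [(18, ())]
      branch[1] choose=4:
        H0 returns (12, ())
        H1 returns (12, ())
        H2 returns (12, ())
        H3 returns [(12, ())]
  branch[2] choose=4:
    choose[6, 4] @ H3
      branch[0] choose=6:
        H0 returns (24, ())
        H1 returns (24, ())
        H2 returns (24, ())
        H3 returns [(24, ())]
      branch[1] choose=4:
        H0 returns (16, ())
        H1 returns (16, ())
        H2 returns (16, ())
        H3 returns [(16, ())]
= [(12, ()), (8, ()), (18, ()), (12, ()), (24, ()), (16, ())]

Answer: [(12, ()), (8, ()), (18, ()), (12, ()), (24, ()), (16, ())]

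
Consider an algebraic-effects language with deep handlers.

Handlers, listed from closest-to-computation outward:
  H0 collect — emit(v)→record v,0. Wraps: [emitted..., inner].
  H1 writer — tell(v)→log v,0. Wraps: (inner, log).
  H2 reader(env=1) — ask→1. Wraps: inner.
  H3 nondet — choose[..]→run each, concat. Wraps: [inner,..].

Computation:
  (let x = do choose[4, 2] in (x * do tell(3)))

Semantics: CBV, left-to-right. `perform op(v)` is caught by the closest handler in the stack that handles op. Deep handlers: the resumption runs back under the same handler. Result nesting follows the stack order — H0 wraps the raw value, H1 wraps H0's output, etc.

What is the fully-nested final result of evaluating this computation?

Answer: [([0], (3)), ([0], (3))]

Step-by-step:
choose[4, 2] @ H3
  branch[0] choose=4:
    tell(3) @ H1 ⇒ log+=3
    H0 returns [0]
    H1 returns ([0], (3))
    H2 returns ([0], (3))
    H3 returns [([0], (3))]
  branch[1] choose=2:
    tell(3) @ H1 ⇒ log+=3
    H0 returns [0]
    H1 returns ([0], (3))
    H2 returns ([0], (3))
    H3 returns [([0], (3))]
= [([0], (3)), ([0], (3))]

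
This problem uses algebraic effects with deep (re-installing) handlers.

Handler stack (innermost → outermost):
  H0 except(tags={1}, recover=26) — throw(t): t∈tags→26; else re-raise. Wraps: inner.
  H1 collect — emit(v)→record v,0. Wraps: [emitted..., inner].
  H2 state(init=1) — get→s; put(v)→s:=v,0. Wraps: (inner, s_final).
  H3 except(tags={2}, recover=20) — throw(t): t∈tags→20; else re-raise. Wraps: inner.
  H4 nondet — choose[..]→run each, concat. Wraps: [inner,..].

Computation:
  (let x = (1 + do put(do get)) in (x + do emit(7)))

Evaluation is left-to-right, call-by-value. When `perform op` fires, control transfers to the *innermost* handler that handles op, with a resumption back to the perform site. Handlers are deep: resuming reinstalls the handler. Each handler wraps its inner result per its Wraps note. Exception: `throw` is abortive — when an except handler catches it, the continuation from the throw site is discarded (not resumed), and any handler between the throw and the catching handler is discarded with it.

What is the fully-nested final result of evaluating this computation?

Answer: [([7, 1], 1)]

Step-by-step:
get @ H2 ⇒ 1
put(1) @ H2 ⇒ s:=1
emit(7) @ H1 ⇒ out+=7
H0 returns 1
H1 returns [7, 1]
H2 returns ([7, 1], 1)
H3 returns ([7, 1], 1)
H4 returns [([7, 1], 1)]
= [([7, 1], 1)]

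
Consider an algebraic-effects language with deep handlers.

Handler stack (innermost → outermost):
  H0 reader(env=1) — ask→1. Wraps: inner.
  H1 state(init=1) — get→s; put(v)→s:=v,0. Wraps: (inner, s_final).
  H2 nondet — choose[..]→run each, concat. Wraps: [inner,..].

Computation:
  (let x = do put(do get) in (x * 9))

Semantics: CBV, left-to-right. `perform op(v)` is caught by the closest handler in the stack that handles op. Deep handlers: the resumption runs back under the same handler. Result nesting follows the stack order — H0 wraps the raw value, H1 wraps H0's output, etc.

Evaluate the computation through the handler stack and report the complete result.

Working:
get @ H1 ⇒ 1
put(1) @ H1 ⇒ s:=1
H0 returns 0
H1 returns (0, 1)
H2 returns [(0, 1)]
= [(0, 1)]

Answer: [(0, 1)]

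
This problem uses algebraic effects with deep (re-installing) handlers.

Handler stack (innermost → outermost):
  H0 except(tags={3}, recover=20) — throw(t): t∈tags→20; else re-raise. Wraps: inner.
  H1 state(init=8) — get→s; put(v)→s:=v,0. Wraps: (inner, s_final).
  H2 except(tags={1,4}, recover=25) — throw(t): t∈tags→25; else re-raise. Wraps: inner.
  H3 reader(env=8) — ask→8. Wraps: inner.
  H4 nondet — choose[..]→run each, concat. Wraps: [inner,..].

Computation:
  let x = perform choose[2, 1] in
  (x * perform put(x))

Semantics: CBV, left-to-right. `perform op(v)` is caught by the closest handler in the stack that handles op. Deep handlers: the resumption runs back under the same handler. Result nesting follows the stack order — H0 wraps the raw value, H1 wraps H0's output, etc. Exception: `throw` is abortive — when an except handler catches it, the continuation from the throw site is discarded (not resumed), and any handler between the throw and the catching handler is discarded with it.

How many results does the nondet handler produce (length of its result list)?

Answer: 2

Working:
choose[2, 1] @ H4
  branch[0] choose=2:
    put(2) @ H1 ⇒ s:=2
    H0 returns 0
    H1 returns (0, 2)
    H2 returns (0, 2)
    H3 returns (0, 2)
    H4 returns [(0, 2)]
  branch[1] choose=1:
    put(1) @ H1 ⇒ s:=1
    H0 returns 0
    H1 returns (0, 1)
    H2 returns (0, 1)
    H3 returns (0, 1)
    H4 returns [(0, 1)]
= [(0, 2), (0, 1)]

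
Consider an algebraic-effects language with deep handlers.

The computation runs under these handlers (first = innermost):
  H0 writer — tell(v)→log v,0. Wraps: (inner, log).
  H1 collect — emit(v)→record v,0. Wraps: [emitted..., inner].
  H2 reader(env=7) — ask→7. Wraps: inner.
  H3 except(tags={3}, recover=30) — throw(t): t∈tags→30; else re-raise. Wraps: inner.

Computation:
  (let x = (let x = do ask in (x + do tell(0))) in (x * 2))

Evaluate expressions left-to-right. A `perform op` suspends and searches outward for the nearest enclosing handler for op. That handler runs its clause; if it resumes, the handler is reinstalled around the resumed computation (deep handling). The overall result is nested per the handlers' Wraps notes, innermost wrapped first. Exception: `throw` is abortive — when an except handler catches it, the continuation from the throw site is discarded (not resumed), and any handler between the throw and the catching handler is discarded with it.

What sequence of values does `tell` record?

Evaluation trace:
ask @ H2 ⇒ 7
tell(0) @ H0 ⇒ log+=0
H0 returns (14, (0))
H1 returns [(14, (0))]
H2 returns [(14, (0))]
H3 returns [(14, (0))]
= [(14, (0))]

Answer: (0)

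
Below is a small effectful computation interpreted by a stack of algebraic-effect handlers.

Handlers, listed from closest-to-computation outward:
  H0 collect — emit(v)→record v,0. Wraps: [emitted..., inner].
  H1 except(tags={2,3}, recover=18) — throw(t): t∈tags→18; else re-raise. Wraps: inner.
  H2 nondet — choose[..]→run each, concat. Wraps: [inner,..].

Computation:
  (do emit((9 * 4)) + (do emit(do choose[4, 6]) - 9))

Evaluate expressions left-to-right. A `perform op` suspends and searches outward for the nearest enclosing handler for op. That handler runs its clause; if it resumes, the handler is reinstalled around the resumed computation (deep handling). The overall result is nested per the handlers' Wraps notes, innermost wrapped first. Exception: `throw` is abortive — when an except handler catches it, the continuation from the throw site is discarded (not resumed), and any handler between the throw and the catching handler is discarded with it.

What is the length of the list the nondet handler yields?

Evaluation trace:
emit(36) @ H0 ⇒ out+=36
choose[4, 6] @ H2
  branch[0] choose=4:
    emit(4) @ H0 ⇒ out+=4
    H0 returns [36, 4, -9]
    H1 returns [36, 4, -9]
    H2 returns [[36, 4, -9]]
  branch[1] choose=6:
    emit(6) @ H0 ⇒ out+=6
    H0 returns [36, 6, -9]
    H1 returns [36, 6, -9]
    H2 returns [[36, 6, -9]]
= [[36, 4, -9], [36, 6, -9]]

Answer: 2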